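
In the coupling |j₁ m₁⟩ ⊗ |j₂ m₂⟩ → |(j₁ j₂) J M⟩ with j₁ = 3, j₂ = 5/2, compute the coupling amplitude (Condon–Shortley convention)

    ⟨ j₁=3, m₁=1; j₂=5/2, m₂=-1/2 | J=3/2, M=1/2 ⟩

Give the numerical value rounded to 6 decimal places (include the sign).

−√(1/105) = -0.097590

√[4·4!2!1!/8! · 4!2!2!3!2!1!] = √(192/35)
  +(−1)^1/∏(1,3,1,1,1,0)! = -1/6  (running -1/6)
  +(−1)^2/∏(2,2,0,0,2,1)! = 1/8  (running -1/24)
⟨..|..⟩ = √(192/35)·(-1/24) = -0.097590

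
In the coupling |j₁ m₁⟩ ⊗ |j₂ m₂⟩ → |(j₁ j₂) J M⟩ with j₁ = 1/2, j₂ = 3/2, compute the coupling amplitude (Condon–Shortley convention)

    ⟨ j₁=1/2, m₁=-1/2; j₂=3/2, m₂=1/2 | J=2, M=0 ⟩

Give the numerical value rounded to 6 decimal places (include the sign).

+0.707107

triangle: 0!×1!×3!/5! = 6/120
(j±m)!: 0!×1!×2!×1!×2!×2! = 8
prefactor² = (2J+1)×Δ×N² = 2
  k=0: +1/(0!×0!×1!×2!×0!×1!) = 1/2
Σ = 1/2  ⇒  CG² = 2×1/2² = 1/2
CG = +√(1/2) = +0.707107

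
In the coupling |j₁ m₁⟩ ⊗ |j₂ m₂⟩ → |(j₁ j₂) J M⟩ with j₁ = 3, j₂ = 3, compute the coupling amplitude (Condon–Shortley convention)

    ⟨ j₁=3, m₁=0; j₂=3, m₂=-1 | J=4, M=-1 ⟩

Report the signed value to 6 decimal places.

j₁+j₂−J=2  J+j₁−j₂=4  J−j₁+j₂=4  j₁+j₂+J+1=11
(j₁±m₁, j₂±m₂, J±M) = (3,3,2,4,3,5)
P² = 124416/385
sum k=0..2:
  [0] +1/48 = 1/48
  [1] −1/24 = -1/24
  [2] +1/288 = 1/288
S = -5/288
C² = P²·S² = 15/154 ; C = -0.312094

−√(15/154) = -0.312094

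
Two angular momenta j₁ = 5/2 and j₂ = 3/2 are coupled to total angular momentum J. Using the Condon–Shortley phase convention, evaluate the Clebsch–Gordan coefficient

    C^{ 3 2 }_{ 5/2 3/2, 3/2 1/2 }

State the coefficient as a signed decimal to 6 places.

+√(1/12) ≈ +0.288675

triangle: 1!×4!×2!/8! = 48/40320
(j±m)!: 4!×1!×2!×1!×5!×1! = 5760
prefactor² = (2J+1)×Δ×N² = 48
  k=0: +1/(0!×1!×1!×2!×3!×0!) = 1/12
  k=1: −1/(1!×0!×0!×1!×4!×1!) = -1/24
Σ = 1/24  ⇒  CG² = 48×1/24² = 1/12
CG = +√(1/12) = +0.288675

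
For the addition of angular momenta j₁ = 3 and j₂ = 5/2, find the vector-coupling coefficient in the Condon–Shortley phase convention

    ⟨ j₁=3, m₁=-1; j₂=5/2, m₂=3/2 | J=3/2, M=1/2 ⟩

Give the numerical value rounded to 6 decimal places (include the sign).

−√(7/30) ≈ -0.483046

j₁+j₂−J=4  J+j₁−j₂=2  J−j₁+j₂=1  j₁+j₂+J+1=8
(j₁±m₁, j₂±m₂, J±M) = (2,4,4,1,2,1)
P² = 384/35
sum k=3..4:
  [3] −1/6 = -1/6
  [4] +1/48 = 1/48
S = -7/48
C² = P²·S² = 7/30 ; C = -0.483046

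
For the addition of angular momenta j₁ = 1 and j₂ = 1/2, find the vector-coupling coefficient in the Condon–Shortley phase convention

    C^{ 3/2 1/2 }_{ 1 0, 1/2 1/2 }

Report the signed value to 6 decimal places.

+0.816497  (= +√(2/3))

√[4·0!2!1!/4! · 1!1!1!0!2!1!] = √(2/3)
  +(−1)^0/∏(0,0,1,1,1,0)! = 1  (running 1)
⟨..|..⟩ = √(2/3)·(1) = +0.816497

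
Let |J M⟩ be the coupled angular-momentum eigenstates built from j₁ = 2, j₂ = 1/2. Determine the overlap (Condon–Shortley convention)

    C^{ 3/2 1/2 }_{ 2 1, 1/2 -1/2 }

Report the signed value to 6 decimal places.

triangle: 1!*3!*0!/5! = 6/120
(j±m)!: 3!*1!*0!*1!*2!*1! = 12
prefactor² = (2J+1)*Δ*N² = 12/5
  k=0: +1/(0!*1!*1!*0!*2!*0!) = 1/2
Σ = 1/2  ⇒  CG² = 12/5*1/2² = 3/5
CG = +√(3/5) = +0.774597

+√(3/5) = +0.774597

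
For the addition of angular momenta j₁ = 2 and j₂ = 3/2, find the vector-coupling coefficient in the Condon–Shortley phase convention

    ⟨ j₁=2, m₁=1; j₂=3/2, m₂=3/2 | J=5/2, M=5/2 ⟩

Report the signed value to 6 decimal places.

-0.654654  (= −√(3/7))

√[6·1!3!2!/7! · 3!1!3!0!5!0!] = √(432/7)
  +(−1)^1/∏(1,0,0,2,3,0)! = -1/12  (running -1/12)
⟨..|..⟩ = √(432/7)·(-1/12) = -0.654654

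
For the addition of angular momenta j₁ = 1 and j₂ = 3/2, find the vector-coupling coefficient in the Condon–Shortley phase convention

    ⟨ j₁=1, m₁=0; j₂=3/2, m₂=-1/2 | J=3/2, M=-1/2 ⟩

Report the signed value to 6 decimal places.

+0.258199  (= +√(1/15))

j₁+j₂−J=1  J+j₁−j₂=1  J−j₁+j₂=2  j₁+j₂+J+1=5
(j₁±m₁, j₂±m₂, J±M) = (1,1,1,2,1,2)
P² = 4/15
sum k=0..1:
  [0] +1/1 = 1
  [1] −1/2 = -1/2
S = 1/2
C² = P²·S² = 1/15 ; C = +0.258199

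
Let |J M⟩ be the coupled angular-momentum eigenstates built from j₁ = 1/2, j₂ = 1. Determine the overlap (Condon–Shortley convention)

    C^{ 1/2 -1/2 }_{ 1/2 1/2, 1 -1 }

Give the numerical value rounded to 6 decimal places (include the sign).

+0.816497

√[2·1!0!1!/3! · 1!0!0!2!0!1!] = √(2/3)
  +(−1)^0/∏(0,1,0,0,0,1)! = 1  (running 1)
⟨..|..⟩ = √(2/3)·(1) = +0.816497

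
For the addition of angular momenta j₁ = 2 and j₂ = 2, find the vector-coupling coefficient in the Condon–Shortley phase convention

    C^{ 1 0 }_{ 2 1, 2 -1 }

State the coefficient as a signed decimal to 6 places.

-0.316228

√[3·3!1!1!/6! · 3!1!1!3!1!1!] = √(9/10)
  +(−1)^0/∏(0,3,1,1,0,0)! = 1/6  (running 1/6)
  +(−1)^1/∏(1,2,0,0,1,1)! = -1/2  (running -1/3)
⟨..|..⟩ = √(9/10)·(-1/3) = -0.316228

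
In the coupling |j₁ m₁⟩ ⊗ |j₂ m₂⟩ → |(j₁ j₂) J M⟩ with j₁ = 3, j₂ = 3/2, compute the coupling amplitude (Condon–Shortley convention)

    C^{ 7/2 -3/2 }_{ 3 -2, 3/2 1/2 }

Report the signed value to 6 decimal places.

j₁+j₂−J=1  J+j₁−j₂=5  J−j₁+j₂=2  j₁+j₂+J+1=9
(j₁±m₁, j₂±m₂, J±M) = (1,5,2,1,2,5)
P² = 6400/21
sum k=0..1:
  [0] +1/240 = 1/240
  [1] −1/24 = -1/24
S = -3/80
C² = P²·S² = 3/7 ; C = -0.654654

-0.654654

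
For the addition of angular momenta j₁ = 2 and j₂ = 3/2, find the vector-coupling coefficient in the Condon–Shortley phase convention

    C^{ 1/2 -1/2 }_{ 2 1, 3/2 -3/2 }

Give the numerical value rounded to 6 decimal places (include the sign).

triangle: 3!*1!*0!/5! = 6/120
(j±m)!: 3!*1!*0!*3!*0!*1! = 36
prefactor² = (2J+1)*Δ*N² = 18/5
  k=0: +1/(0!*3!*1!*0!*0!*0!) = 1/6
Σ = 1/6  ⇒  CG² = 18/5*1/6² = 1/10
CG = +√(1/10) = +0.316228

+0.316228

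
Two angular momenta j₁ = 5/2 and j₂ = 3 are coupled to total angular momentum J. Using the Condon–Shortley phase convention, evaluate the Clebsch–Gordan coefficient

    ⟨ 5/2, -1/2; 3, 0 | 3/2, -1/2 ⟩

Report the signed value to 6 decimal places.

triangle: 4!×1!×2!/8! = 48/40320
(j±m)!: 2!×3!×3!×3!×1!×2! = 864
prefactor² = (2J+1)×Δ×N² = 144/35
  k=2: +1/(2!×2!×1!×1!×0!×1!) = 1/4
  k=3: −1/(3!×1!×0!×0!×1!×2!) = -1/12
Σ = 1/6  ⇒  CG² = 144/35×1/6² = 4/35
CG = +√(4/35) = +0.338062

+0.338062  (= +√(4/35))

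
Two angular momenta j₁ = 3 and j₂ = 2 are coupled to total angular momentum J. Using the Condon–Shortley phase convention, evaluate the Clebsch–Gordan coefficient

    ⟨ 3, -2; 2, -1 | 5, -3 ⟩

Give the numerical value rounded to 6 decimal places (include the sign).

+√(8/15) ≈ +0.730297

j₁+j₂−J=0  J+j₁−j₂=6  J−j₁+j₂=4  j₁+j₂+J+1=11
(j₁±m₁, j₂±m₂, J±M) = (1,5,1,3,2,8)
P² = 276480
sum k=0..0:
  [0] +1/720 = 1/720
S = 1/720
C² = P²·S² = 8/15 ; C = +0.730297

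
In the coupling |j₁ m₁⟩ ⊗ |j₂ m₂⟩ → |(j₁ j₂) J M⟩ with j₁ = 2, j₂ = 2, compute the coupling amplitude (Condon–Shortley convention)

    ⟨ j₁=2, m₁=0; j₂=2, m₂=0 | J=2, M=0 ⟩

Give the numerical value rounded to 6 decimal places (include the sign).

−√(2/7) ≈ -0.534522

triangle: 2!×2!×2!/7! = 8/5040
(j±m)!: 2!×2!×2!×2!×2!×2! = 64
prefactor² = (2J+1)×Δ×N² = 32/63
  k=0: +1/(0!×2!×2!×2!×0!×0!) = 1/8
  k=1: −1/(1!×1!×1!×1!×1!×1!) = -1
  k=2: +1/(2!×0!×0!×0!×2!×2!) = 1/8
Σ = -3/4  ⇒  CG² = 32/63×(-3/4)² = 2/7
CG = −√(2/7) = -0.534522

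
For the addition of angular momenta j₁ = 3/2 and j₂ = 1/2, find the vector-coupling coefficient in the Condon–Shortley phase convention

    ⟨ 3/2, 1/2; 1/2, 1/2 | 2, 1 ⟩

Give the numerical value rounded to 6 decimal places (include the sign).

triangle: 0!×3!×1!/5! = 6/120
(j±m)!: 2!×1!×1!×0!×3!×1! = 12
prefactor² = (2J+1)×Δ×N² = 3
  k=0: +1/(0!×0!×1!×1!×2!×0!) = 1/2
Σ = 1/2  ⇒  CG² = 3×1/2² = 3/4
CG = +√(3/4) = +0.866025

+0.866025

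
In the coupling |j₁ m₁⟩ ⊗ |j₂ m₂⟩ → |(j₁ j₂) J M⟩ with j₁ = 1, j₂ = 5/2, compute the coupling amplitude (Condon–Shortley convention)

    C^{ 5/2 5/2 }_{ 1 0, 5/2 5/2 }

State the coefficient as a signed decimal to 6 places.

-0.845154

triangle: 1!·1!·4!/7! = 24/5040
(j±m)!: 1!·1!·5!·0!·5!·0! = 14400
prefactor² = (2J+1)·Δ·N² = 2880/7
  k=1: −1/(1!·0!·0!·4!·1!·0!) = -1/24
Σ = -1/24  ⇒  CG² = 2880/7·(-1/24)² = 5/7
CG = −√(5/7) = -0.845154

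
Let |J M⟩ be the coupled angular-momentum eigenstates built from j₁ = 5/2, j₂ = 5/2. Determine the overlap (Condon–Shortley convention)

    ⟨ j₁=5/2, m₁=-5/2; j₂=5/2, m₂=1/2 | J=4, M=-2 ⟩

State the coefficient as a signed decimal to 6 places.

√[9·1!4!4!/10! · 0!5!3!2!2!6!] = √(20736/7)
  +(−1)^1/∏(1,0,4,2,0,2)! = -1/96  (running -1/96)
⟨..|..⟩ = √(20736/7)·(-1/96) = -0.566947

−√(9/28) ≈ -0.566947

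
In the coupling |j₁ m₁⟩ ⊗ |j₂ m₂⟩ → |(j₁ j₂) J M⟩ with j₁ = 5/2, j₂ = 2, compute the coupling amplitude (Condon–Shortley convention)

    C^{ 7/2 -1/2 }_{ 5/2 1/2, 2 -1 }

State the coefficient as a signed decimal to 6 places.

√[8·1!4!3!/9! · 3!2!1!3!3!4!] = √(1152/35)
  +(−1)^0/∏(0,1,2,1,2,2)! = 1/8  (running 1/8)
  +(−1)^1/∏(1,0,1,0,3,3)! = -1/36  (running 7/72)
⟨..|..⟩ = √(1152/35)·(7/72) = +0.557773

+√(14/45) ≈ +0.557773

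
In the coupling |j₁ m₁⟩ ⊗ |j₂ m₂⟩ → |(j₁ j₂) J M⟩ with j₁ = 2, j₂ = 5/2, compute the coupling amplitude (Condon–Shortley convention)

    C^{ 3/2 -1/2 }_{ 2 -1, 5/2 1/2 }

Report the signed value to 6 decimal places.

√[4·3!1!2!/7! · 1!3!3!2!1!2!] = √(48/35)
  +(−1)^2/∏(2,1,1,1,0,1)! = 1/2  (running 1/2)
  +(−1)^3/∏(3,0,0,0,1,2)! = -1/12  (running 5/12)
⟨..|..⟩ = √(48/35)·(5/12) = +0.487950

+0.487950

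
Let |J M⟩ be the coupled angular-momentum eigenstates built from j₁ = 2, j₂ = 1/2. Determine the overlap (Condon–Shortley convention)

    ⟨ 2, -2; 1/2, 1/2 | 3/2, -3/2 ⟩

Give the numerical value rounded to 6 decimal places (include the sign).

√[4·1!3!0!/5! · 0!4!1!0!0!3!] = √(144/5)
  +(−1)^1/∏(1,0,3,0,0,0)! = -1/6  (running -1/6)
⟨..|..⟩ = √(144/5)·(-1/6) = -0.894427

−√(4/5) ≈ -0.894427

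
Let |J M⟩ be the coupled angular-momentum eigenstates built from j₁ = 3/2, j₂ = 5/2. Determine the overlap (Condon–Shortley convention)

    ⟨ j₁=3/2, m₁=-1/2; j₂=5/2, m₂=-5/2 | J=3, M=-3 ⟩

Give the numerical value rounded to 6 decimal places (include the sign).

+0.790569

j₁+j₂−J=1  J+j₁−j₂=2  J−j₁+j₂=4  j₁+j₂+J+1=8
(j₁±m₁, j₂±m₂, J±M) = (1,2,0,5,0,6)
P² = 1440
sum k=0..0:
  [0] +1/48 = 1/48
S = 1/48
C² = P²·S² = 5/8 ; C = +0.790569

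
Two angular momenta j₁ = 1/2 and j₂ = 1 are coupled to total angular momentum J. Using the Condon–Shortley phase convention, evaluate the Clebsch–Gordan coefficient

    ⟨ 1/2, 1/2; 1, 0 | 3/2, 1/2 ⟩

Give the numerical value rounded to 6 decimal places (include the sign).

√[4·0!1!2!/4! · 1!0!1!1!2!1!] = √(2/3)
  +(−1)^0/∏(0,0,0,1,1,1)! = 1  (running 1)
⟨..|..⟩ = √(2/3)·(1) = +0.816497

+√(2/3) = +0.816497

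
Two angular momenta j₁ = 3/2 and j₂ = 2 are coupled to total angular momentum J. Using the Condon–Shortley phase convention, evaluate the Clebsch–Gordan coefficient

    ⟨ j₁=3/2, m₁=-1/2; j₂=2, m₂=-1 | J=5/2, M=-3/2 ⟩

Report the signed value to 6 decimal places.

+√(1/35) = +0.169031

triangle: 1!·2!·3!/7! = 12/5040
(j±m)!: 1!·2!·1!·3!·1!·4! = 288
prefactor² = (2J+1)·Δ·N² = 144/35
  k=0: +1/(0!·1!·2!·1!·0!·2!) = 1/4
  k=1: −1/(1!·0!·1!·0!·1!·3!) = -1/6
Σ = 1/12  ⇒  CG² = 144/35·1/12² = 1/35
CG = +√(1/35) = +0.169031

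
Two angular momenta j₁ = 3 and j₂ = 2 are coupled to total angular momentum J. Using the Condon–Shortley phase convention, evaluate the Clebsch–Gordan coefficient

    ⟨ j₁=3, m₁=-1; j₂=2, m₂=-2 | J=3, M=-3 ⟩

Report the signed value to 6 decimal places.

√[7·2!4!2!/9! · 2!4!0!4!0!6!] = √(1536)
  +(−1)^0/∏(0,2,4,0,0,2)! = 1/96  (running 1/96)
⟨..|..⟩ = √(1536)·(1/96) = +0.408248

+0.408248  (= +√(1/6))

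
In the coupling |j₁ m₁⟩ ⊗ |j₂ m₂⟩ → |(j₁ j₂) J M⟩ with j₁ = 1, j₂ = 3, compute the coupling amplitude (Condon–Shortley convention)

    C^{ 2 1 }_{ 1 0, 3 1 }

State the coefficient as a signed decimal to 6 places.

-0.617213

j₁+j₂−J=2  J+j₁−j₂=0  J−j₁+j₂=4  j₁+j₂+J+1=7
(j₁±m₁, j₂±m₂, J±M) = (1,1,4,2,3,1)
P² = 96/7
sum k=1..1:
  [1] −1/6 = -1/6
S = -1/6
C² = P²·S² = 8/21 ; C = -0.617213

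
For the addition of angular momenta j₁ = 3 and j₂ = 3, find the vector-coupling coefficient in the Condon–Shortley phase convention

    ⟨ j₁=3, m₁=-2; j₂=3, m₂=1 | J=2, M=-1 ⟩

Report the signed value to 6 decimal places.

√[5·4!2!2!/9! · 1!5!4!2!1!3!] = √(320/7)
  +(−1)^3/∏(3,1,2,1,0,1)! = -1/12  (running -1/12)
  +(−1)^4/∏(4,0,1,0,1,2)! = 1/48  (running -1/16)
⟨..|..⟩ = √(320/7)·(-1/16) = -0.422577

−√(5/28) = -0.422577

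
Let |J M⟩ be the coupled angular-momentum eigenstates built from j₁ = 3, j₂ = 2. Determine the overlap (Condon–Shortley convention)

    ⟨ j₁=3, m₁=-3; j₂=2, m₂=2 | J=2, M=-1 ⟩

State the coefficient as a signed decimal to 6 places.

-0.597614

j₁+j₂−J=3  J+j₁−j₂=3  J−j₁+j₂=1  j₁+j₂+J+1=8
(j₁±m₁, j₂±m₂, J±M) = (0,6,4,0,1,3)
P² = 3240/7
sum k=3..3:
  [3] −1/36 = -1/36
S = -1/36
C² = P²·S² = 5/14 ; C = -0.597614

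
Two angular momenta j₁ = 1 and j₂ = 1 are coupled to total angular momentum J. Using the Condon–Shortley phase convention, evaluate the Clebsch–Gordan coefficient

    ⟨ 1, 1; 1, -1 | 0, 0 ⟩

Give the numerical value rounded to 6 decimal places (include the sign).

triangle: 2!*0!*0!/3! = 2/6
(j±m)!: 2!*0!*0!*2!*0!*0! = 4
prefactor² = (2J+1)*Δ*N² = 4/3
  k=0: +1/(0!*2!*0!*0!*0!*0!) = 1/2
Σ = 1/2  ⇒  CG² = 4/3*1/2² = 1/3
CG = +√(1/3) = +0.577350

+0.577350  (= +√(1/3))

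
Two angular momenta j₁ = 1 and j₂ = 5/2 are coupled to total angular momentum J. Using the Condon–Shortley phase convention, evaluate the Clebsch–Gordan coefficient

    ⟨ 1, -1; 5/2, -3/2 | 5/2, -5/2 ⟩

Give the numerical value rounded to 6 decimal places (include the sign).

−√(2/7) = -0.534522

j₁+j₂−J=1  J+j₁−j₂=1  J−j₁+j₂=4  j₁+j₂+J+1=7
(j₁±m₁, j₂±m₂, J±M) = (0,2,1,4,0,5)
P² = 1152/7
sum k=1..1:
  [1] −1/24 = -1/24
S = -1/24
C² = P²·S² = 2/7 ; C = -0.534522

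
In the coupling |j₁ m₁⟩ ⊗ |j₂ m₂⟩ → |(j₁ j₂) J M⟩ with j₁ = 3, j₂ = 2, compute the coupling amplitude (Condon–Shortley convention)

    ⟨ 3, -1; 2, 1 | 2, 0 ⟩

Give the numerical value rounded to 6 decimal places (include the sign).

+0.377964

√[5·3!3!1!/8! · 2!4!3!1!2!2!] = √(36/7)
  +(−1)^2/∏(2,1,2,1,1,0)! = 1/4  (running 1/4)
  +(−1)^3/∏(3,0,1,0,2,1)! = -1/12  (running 1/6)
⟨..|..⟩ = √(36/7)·(1/6) = +0.377964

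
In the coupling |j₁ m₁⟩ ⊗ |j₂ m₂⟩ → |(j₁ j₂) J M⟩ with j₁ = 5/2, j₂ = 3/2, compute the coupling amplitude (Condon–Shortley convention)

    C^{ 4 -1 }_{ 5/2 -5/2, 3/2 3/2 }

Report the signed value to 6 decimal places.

√[9·0!5!3!/9! · 0!5!3!0!3!5!] = √(64800/7)
  +(−1)^0/∏(0,0,5,3,0,0)! = 1/720  (running 1/720)
⟨..|..⟩ = √(64800/7)·(1/720) = +0.133631

+√(1/56) = +0.133631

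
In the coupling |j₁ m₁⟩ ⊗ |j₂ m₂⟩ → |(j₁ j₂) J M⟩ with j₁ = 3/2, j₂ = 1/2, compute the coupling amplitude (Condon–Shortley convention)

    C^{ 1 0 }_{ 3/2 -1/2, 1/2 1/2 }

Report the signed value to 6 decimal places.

−√(1/2) = -0.707107

j₁+j₂−J=1  J+j₁−j₂=2  J−j₁+j₂=0  j₁+j₂+J+1=4
(j₁±m₁, j₂±m₂, J±M) = (1,2,1,0,1,1)
P² = 1/2
sum k=1..1:
  [1] −1/1 = -1
S = -1
C² = P²·S² = 1/2 ; C = -0.707107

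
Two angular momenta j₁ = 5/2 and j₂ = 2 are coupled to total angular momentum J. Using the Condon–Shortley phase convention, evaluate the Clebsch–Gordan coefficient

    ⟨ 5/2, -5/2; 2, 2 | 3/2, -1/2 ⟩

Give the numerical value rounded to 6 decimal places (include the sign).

−√(8/21) = -0.617213

√[4·3!2!1!/7! · 0!5!4!0!1!2!] = √(384/7)
  +(−1)^3/∏(3,0,2,1,0,0)! = -1/12  (running -1/12)
⟨..|..⟩ = √(384/7)·(-1/12) = -0.617213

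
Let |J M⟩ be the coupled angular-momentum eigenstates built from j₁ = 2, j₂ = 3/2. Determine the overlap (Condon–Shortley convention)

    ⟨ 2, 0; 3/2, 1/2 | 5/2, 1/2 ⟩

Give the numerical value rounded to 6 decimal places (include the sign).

triangle: 1!·3!·2!/7! = 12/5040
(j±m)!: 2!·2!·2!·1!·3!·2! = 96
prefactor² = (2J+1)·Δ·N² = 48/35
  k=0: +1/(0!·1!·2!·2!·1!·0!) = 1/4
  k=1: −1/(1!·0!·1!·1!·2!·1!) = -1/2
Σ = -1/4  ⇒  CG² = 48/35·(-1/4)² = 3/35
CG = −√(3/35) = -0.292770

−√(3/35) ≈ -0.292770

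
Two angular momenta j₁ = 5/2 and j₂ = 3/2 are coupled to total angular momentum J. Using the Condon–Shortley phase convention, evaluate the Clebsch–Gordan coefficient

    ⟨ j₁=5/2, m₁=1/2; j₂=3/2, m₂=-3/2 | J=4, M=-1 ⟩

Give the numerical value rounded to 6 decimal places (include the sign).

+√(5/28) ≈ +0.422577

triangle: 0!·5!·3!/9! = 720/362880
(j±m)!: 3!·2!·0!·3!·3!·5! = 51840
prefactor² = (2J+1)·Δ·N² = 6480/7
  k=0: +1/(0!·0!·2!·0!·3!·3!) = 1/72
Σ = 1/72  ⇒  CG² = 6480/7·1/72² = 5/28
CG = +√(5/28) = +0.422577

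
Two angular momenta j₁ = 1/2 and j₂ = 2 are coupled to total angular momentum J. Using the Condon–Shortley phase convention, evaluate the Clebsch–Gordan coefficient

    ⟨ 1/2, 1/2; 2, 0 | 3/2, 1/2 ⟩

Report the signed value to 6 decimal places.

√[4·1!0!3!/5! · 1!0!2!2!2!1!] = √(8/5)
  +(−1)^0/∏(0,1,0,2,0,1)! = 1/2  (running 1/2)
⟨..|..⟩ = √(8/5)·(1/2) = +0.632456

+0.632456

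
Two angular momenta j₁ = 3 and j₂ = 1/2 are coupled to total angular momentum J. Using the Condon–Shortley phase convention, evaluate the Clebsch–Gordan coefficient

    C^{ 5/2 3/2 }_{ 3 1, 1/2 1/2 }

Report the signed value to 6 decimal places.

-0.534522

j₁+j₂−J=1  J+j₁−j₂=5  J−j₁+j₂=0  j₁+j₂+J+1=7
(j₁±m₁, j₂±m₂, J±M) = (4,2,1,0,4,1)
P² = 1152/7
sum k=1..1:
  [1] −1/24 = -1/24
S = -1/24
C² = P²·S² = 2/7 ; C = -0.534522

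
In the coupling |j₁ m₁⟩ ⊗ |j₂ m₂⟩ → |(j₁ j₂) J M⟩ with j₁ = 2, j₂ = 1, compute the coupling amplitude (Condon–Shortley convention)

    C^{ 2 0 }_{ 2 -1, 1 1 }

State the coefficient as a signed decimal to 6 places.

j₁+j₂−J=1  J+j₁−j₂=3  J−j₁+j₂=1  j₁+j₂+J+1=6
(j₁±m₁, j₂±m₂, J±M) = (1,3,2,0,2,2)
P² = 2
sum k=1..1:
  [1] −1/2 = -1/2
S = -1/2
C² = P²·S² = 1/2 ; C = -0.707107

-0.707107  (= −√(1/2))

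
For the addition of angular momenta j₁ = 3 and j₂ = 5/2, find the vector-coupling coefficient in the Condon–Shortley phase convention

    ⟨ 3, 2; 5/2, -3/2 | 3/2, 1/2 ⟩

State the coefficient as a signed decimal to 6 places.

√[4·4!2!1!/8! · 5!1!1!4!2!1!] = √(192/7)
  +(−1)^0/∏(0,4,1,1,1,0)! = 1/24  (running 1/24)
  +(−1)^1/∏(1,3,0,0,2,1)! = -1/12  (running -1/24)
⟨..|..⟩ = √(192/7)·(-1/24) = -0.218218

-0.218218  (= −√(1/21))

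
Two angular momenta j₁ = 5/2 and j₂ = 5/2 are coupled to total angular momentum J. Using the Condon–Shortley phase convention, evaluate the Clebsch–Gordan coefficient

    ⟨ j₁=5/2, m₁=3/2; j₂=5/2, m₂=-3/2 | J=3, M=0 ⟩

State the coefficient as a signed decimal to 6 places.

+√(49/180) ≈ +0.521749

√[7·2!3!3!/9! · 4!1!1!4!3!3!] = √(144/5)
  +(−1)^0/∏(0,2,1,1,2,2)! = 1/8  (running 1/8)
  +(−1)^1/∏(1,1,0,0,3,3)! = -1/36  (running 7/72)
⟨..|..⟩ = √(144/5)·(7/72) = +0.521749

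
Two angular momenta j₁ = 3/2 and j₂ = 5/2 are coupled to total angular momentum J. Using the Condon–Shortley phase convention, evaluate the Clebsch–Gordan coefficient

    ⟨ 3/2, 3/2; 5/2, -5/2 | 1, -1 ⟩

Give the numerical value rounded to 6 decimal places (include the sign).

j₁+j₂−J=3  J+j₁−j₂=0  J−j₁+j₂=2  j₁+j₂+J+1=6
(j₁±m₁, j₂±m₂, J±M) = (3,0,0,5,0,2)
P² = 72
sum k=0..0:
  [0] +1/12 = 1/12
S = 1/12
C² = P²·S² = 1/2 ; C = +0.707107

+0.707107  (= +√(1/2))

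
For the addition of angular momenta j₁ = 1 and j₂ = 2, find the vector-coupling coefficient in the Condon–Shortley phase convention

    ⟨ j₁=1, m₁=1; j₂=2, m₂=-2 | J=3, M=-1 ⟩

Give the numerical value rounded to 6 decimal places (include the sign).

+√(1/15) ≈ +0.258199

triangle: 0!·2!·4!/7! = 48/5040
(j±m)!: 2!·0!·0!·4!·2!·4! = 2304
prefactor² = (2J+1)·Δ·N² = 768/5
  k=0: +1/(0!·0!·0!·0!·2!·4!) = 1/48
Σ = 1/48  ⇒  CG² = 768/5·1/48² = 1/15
CG = +√(1/15) = +0.258199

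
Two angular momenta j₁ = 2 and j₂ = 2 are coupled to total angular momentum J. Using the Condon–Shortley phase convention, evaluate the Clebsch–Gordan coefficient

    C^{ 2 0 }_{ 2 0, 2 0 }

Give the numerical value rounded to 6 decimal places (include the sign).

triangle: 2!×2!×2!/7! = 8/5040
(j±m)!: 2!×2!×2!×2!×2!×2! = 64
prefactor² = (2J+1)×Δ×N² = 32/63
  k=0: +1/(0!×2!×2!×2!×0!×0!) = 1/8
  k=1: −1/(1!×1!×1!×1!×1!×1!) = -1
  k=2: +1/(2!×0!×0!×0!×2!×2!) = 1/8
Σ = -3/4  ⇒  CG² = 32/63×(-3/4)² = 2/7
CG = −√(2/7) = -0.534522

-0.534522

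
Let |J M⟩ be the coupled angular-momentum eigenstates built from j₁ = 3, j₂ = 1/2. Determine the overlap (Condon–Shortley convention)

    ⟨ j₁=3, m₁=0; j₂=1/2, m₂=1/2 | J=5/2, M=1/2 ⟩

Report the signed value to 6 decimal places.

√[6·1!5!0!/7! · 3!3!1!0!3!2!] = √(432/7)
  +(−1)^1/∏(1,0,2,0,3,0)! = -1/12  (running -1/12)
⟨..|..⟩ = √(432/7)·(-1/12) = -0.654654

−√(3/7) = -0.654654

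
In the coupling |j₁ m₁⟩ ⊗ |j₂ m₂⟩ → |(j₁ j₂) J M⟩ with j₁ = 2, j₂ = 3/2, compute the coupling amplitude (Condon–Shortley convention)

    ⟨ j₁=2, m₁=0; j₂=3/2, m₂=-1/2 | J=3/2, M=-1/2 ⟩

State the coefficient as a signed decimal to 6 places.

−√(1/5) ≈ -0.447214

√[4·2!2!1!/6! · 2!2!1!2!1!2!] = √(16/45)
  +(−1)^0/∏(0,2,2,1,0,0)! = 1/4  (running 1/4)
  +(−1)^1/∏(1,1,1,0,1,1)! = -1  (running -3/4)
⟨..|..⟩ = √(16/45)·(-3/4) = -0.447214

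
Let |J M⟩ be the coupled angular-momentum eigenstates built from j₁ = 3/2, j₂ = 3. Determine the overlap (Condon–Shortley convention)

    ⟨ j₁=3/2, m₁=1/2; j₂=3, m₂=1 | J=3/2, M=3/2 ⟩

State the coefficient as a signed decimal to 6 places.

−√(4/35) = -0.338062

j₁+j₂−J=3  J+j₁−j₂=0  J−j₁+j₂=3  j₁+j₂+J+1=7
(j₁±m₁, j₂±m₂, J±M) = (2,1,4,2,3,0)
P² = 576/35
sum k=1..1:
  [1] −1/12 = -1/12
S = -1/12
C² = P²·S² = 4/35 ; C = -0.338062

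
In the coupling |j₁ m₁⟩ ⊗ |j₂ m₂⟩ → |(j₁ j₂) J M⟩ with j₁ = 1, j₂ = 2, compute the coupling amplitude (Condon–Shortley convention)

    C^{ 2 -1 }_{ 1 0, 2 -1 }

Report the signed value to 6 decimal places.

+√(1/6) ≈ +0.408248

√[5·1!1!3!/6! · 1!1!1!3!1!3!] = √(3/2)
  +(−1)^0/∏(0,1,1,1,0,2)! = 1/2  (running 1/2)
  +(−1)^1/∏(1,0,0,0,1,3)! = -1/6  (running 1/3)
⟨..|..⟩ = √(3/2)·(1/3) = +0.408248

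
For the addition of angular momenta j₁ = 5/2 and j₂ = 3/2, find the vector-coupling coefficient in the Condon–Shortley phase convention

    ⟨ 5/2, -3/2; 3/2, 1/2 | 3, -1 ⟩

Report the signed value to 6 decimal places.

j₁+j₂−J=1  J+j₁−j₂=4  J−j₁+j₂=2  j₁+j₂+J+1=8
(j₁±m₁, j₂±m₂, J±M) = (1,4,2,1,2,4)
P² = 96/5
sum k=0..1:
  [0] +1/48 = 1/48
  [1] −1/6 = -1/6
S = -7/48
C² = P²·S² = 49/120 ; C = -0.639010

−√(49/120) = -0.639010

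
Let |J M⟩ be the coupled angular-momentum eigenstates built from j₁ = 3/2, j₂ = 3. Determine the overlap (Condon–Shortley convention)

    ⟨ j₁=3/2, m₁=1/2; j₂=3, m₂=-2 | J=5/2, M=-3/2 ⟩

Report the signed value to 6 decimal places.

+√(1/14) = +0.267261

triangle: 2!·1!·4!/8! = 48/40320
(j±m)!: 2!·1!·1!·5!·1!·4! = 5760
prefactor² = (2J+1)·Δ·N² = 288/7
  k=0: +1/(0!·2!·1!·1!·0!·3!) = 1/12
  k=1: −1/(1!·1!·0!·0!·1!·4!) = -1/24
Σ = 1/24  ⇒  CG² = 288/7·1/24² = 1/14
CG = +√(1/14) = +0.267261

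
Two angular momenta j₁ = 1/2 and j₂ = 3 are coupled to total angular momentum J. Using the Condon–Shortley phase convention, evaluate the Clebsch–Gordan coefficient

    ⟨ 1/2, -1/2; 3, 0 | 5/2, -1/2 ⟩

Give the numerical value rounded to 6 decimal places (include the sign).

j₁+j₂−J=1  J+j₁−j₂=0  J−j₁+j₂=5  j₁+j₂+J+1=7
(j₁±m₁, j₂±m₂, J±M) = (0,1,3,3,2,3)
P² = 432/7
sum k=1..1:
  [1] −1/12 = -1/12
S = -1/12
C² = P²·S² = 3/7 ; C = -0.654654

−√(3/7) ≈ -0.654654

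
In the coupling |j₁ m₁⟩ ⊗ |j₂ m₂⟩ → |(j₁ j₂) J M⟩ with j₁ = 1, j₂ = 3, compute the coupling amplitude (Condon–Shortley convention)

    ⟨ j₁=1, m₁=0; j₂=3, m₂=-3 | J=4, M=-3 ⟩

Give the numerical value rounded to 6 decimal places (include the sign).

+√(1/4) ≈ +0.500000

triangle: 0!·2!·6!/9! = 1440/362880
(j±m)!: 1!·1!·0!·6!·1!·7! = 3628800
prefactor² = (2J+1)·Δ·N² = 129600
  k=0: +1/(0!·0!·1!·0!·1!·6!) = 1/720
Σ = 1/720  ⇒  CG² = 129600·1/720² = 1/4
CG = +√(1/4) = +0.500000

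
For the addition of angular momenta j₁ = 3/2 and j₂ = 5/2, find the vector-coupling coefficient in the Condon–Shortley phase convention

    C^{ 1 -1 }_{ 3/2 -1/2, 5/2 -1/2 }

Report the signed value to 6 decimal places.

triangle: 3!*0!*2!/6! = 12/720
(j±m)!: 1!*2!*2!*3!*0!*2! = 48
prefactor² = (2J+1)*Δ*N² = 12/5
  k=2: +1/(2!*1!*0!*0!*0!*2!) = 1/4
Σ = 1/4  ⇒  CG² = 12/5*1/4² = 3/20
CG = +√(3/20) = +0.387298

+√(3/20) ≈ +0.387298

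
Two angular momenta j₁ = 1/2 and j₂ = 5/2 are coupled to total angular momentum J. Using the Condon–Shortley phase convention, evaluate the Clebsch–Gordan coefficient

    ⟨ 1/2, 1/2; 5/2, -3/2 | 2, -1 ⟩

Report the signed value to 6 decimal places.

+0.816497  (= +√(2/3))

j₁+j₂−J=1  J+j₁−j₂=0  J−j₁+j₂=4  j₁+j₂+J+1=6
(j₁±m₁, j₂±m₂, J±M) = (1,0,1,4,1,3)
P² = 24
sum k=0..0:
  [0] +1/6 = 1/6
S = 1/6
C² = P²·S² = 2/3 ; C = +0.816497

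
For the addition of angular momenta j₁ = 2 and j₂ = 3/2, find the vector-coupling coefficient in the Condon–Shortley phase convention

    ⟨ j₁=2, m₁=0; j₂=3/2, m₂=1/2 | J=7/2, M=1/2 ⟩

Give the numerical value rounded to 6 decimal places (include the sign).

+0.717137  (= +√(18/35))

triangle: 0!×4!×3!/8! = 144/40320
(j±m)!: 2!×2!×2!×1!×4!×3! = 1152
prefactor² = (2J+1)×Δ×N² = 1152/35
  k=0: +1/(0!×0!×2!×2!×2!×1!) = 1/8
Σ = 1/8  ⇒  CG² = 1152/35×1/8² = 18/35
CG = +√(18/35) = +0.717137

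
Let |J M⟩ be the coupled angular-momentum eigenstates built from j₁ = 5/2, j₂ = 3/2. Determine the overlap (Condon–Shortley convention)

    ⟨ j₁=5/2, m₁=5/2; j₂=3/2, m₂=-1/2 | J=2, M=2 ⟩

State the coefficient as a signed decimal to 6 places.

√[5·2!3!1!/7! · 5!0!1!2!4!0!] = √(480/7)
  +(−1)^0/∏(0,2,0,1,3,0)! = 1/12  (running 1/12)
⟨..|..⟩ = √(480/7)·(1/12) = +0.690066

+√(10/21) ≈ +0.690066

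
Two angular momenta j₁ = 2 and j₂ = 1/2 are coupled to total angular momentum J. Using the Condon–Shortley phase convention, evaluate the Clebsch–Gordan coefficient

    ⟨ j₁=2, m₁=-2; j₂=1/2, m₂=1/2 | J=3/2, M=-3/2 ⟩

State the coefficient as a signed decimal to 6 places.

-0.894427

√[4·1!3!0!/5! · 0!4!1!0!0!3!] = √(144/5)
  +(−1)^1/∏(1,0,3,0,0,0)! = -1/6  (running -1/6)
⟨..|..⟩ = √(144/5)·(-1/6) = -0.894427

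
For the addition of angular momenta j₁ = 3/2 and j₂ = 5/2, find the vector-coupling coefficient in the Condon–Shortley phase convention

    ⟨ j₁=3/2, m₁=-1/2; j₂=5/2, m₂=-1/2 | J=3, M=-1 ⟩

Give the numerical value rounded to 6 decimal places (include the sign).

triangle: 1!×2!×4!/8! = 48/40320
(j±m)!: 1!×2!×2!×3!×2!×4! = 1152
prefactor² = (2J+1)×Δ×N² = 48/5
  k=0: +1/(0!×1!×2!×2!×0!×2!) = 1/8
  k=1: −1/(1!×0!×1!×1!×1!×3!) = -1/6
Σ = -1/24  ⇒  CG² = 48/5×(-1/24)² = 1/60
CG = −√(1/60) = -0.129099

-0.129099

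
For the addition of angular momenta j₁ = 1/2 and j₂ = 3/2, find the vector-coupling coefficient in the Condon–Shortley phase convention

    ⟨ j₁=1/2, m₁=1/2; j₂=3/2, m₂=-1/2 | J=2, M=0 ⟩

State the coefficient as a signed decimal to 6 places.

j₁+j₂−J=0  J+j₁−j₂=1  J−j₁+j₂=3  j₁+j₂+J+1=5
(j₁±m₁, j₂±m₂, J±M) = (1,0,1,2,2,2)
P² = 2
sum k=0..0:
  [0] +1/2 = 1/2
S = 1/2
C² = P²·S² = 1/2 ; C = +0.707107

+√(1/2) = +0.707107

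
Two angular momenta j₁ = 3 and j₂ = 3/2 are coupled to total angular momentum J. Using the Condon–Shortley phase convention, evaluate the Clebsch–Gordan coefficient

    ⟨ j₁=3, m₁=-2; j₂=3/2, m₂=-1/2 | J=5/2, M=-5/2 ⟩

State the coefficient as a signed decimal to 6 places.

-0.597614

√[6·2!4!1!/8! · 1!5!1!2!0!5!] = √(1440/7)
  +(−1)^1/∏(1,1,4,0,0,1)! = -1/24  (running -1/24)
⟨..|..⟩ = √(1440/7)·(-1/24) = -0.597614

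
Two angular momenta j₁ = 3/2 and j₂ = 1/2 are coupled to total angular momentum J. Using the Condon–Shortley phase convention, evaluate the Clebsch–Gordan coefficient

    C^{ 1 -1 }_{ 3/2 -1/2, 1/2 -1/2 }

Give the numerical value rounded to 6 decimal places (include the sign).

+0.500000

j₁+j₂−J=1  J+j₁−j₂=2  J−j₁+j₂=0  j₁+j₂+J+1=4
(j₁±m₁, j₂±m₂, J±M) = (1,2,0,1,0,2)
P² = 1
sum k=0..0:
  [0] +1/2 = 1/2
S = 1/2
C² = P²·S² = 1/4 ; C = +0.500000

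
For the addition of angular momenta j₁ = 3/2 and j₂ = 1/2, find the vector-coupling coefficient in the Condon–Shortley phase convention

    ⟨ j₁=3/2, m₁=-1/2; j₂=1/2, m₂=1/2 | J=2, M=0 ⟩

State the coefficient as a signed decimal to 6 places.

triangle: 0!*3!*1!/5! = 6/120
(j±m)!: 1!*2!*1!*0!*2!*2! = 8
prefactor² = (2J+1)*Δ*N² = 2
  k=0: +1/(0!*0!*2!*1!*1!*0!) = 1/2
Σ = 1/2  ⇒  CG² = 2*1/2² = 1/2
CG = +√(1/2) = +0.707107

+0.707107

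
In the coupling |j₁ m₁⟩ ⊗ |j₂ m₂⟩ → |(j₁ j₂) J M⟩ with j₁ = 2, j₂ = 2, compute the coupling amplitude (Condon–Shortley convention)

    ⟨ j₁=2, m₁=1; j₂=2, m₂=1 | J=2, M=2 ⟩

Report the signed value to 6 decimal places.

-0.654654  (= −√(3/7))

j₁+j₂−J=2  J+j₁−j₂=2  J−j₁+j₂=2  j₁+j₂+J+1=7
(j₁±m₁, j₂±m₂, J±M) = (3,1,3,1,4,0)
P² = 48/7
sum k=1..1:
  [1] −1/4 = -1/4
S = -1/4
C² = P²·S² = 3/7 ; C = -0.654654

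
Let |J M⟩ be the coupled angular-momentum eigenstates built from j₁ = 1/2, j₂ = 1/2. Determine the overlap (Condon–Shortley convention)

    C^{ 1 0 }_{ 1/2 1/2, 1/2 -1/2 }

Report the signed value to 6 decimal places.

+0.707107

triangle: 0!·1!·1!/3! = 1/6
(j±m)!: 1!·0!·0!·1!·1!·1! = 1
prefactor² = (2J+1)·Δ·N² = 1/2
  k=0: +1/(0!·0!·0!·0!·1!·1!) = 1
Σ = 1  ⇒  CG² = 1/2·1² = 1/2
CG = +√(1/2) = +0.707107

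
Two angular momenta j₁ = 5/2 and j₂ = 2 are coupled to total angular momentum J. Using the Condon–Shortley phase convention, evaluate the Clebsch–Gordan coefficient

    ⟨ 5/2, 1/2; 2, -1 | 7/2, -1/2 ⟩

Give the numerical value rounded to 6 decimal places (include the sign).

j₁+j₂−J=1  J+j₁−j₂=4  J−j₁+j₂=3  j₁+j₂+J+1=9
(j₁±m₁, j₂±m₂, J±M) = (3,2,1,3,3,4)
P² = 1152/35
sum k=0..1:
  [0] +1/8 = 1/8
  [1] −1/36 = -1/36
S = 7/72
C² = P²·S² = 14/45 ; C = +0.557773

+0.557773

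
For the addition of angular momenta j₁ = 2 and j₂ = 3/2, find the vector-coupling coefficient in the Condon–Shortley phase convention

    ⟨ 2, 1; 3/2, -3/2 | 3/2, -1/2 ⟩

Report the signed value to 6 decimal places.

triangle: 2!×2!×1!/6! = 4/720
(j±m)!: 3!×1!×0!×3!×1!×2! = 72
prefactor² = (2J+1)×Δ×N² = 8/5
  k=0: +1/(0!×2!×1!×0!×1!×1!) = 1/2
Σ = 1/2  ⇒  CG² = 8/5×1/2² = 2/5
CG = +√(2/5) = +0.632456

+0.632456  (= +√(2/5))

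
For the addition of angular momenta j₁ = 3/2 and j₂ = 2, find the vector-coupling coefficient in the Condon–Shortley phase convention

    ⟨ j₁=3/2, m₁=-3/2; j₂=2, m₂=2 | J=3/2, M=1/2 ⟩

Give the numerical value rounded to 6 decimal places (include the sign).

+√(2/5) ≈ +0.632456

√[4·2!1!2!/6! · 0!3!4!0!2!1!] = √(32/5)
  +(−1)^2/∏(2,0,1,2,0,0)! = 1/4  (running 1/4)
⟨..|..⟩ = √(32/5)·(1/4) = +0.632456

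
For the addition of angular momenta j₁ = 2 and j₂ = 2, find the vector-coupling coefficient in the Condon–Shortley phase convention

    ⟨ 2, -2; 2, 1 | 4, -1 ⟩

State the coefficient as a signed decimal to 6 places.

+√(1/14) ≈ +0.267261

√[9·0!4!4!/9! · 0!4!3!1!3!5!] = √(10368/7)
  +(−1)^0/∏(0,0,4,3,0,1)! = 1/144  (running 1/144)
⟨..|..⟩ = √(10368/7)·(1/144) = +0.267261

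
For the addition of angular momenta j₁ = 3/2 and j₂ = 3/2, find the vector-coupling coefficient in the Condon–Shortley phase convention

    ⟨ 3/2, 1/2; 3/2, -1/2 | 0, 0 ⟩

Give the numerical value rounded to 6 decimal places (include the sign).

-0.500000  (= −√(1/4))

j₁+j₂−J=3  J+j₁−j₂=0  J−j₁+j₂=0  j₁+j₂+J+1=4
(j₁±m₁, j₂±m₂, J±M) = (2,1,1,2,0,0)
P² = 1
sum k=1..1:
  [1] −1/2 = -1/2
S = -1/2
C² = P²·S² = 1/4 ; C = -0.500000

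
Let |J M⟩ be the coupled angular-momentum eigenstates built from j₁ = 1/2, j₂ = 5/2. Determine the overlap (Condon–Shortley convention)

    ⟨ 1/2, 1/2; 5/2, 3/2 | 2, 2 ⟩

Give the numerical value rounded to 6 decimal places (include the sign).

+√(1/6) ≈ +0.408248

j₁+j₂−J=1  J+j₁−j₂=0  J−j₁+j₂=4  j₁+j₂+J+1=6
(j₁±m₁, j₂±m₂, J±M) = (1,0,4,1,4,0)
P² = 96
sum k=0..0:
  [0] +1/24 = 1/24
S = 1/24
C² = P²·S² = 1/6 ; C = +0.408248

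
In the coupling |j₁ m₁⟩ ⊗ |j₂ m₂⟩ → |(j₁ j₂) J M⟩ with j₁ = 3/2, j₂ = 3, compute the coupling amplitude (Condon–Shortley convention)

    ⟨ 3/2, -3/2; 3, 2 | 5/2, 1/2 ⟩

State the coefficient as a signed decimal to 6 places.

+0.654654  (= +√(3/7))

j₁+j₂−J=2  J+j₁−j₂=1  J−j₁+j₂=4  j₁+j₂+J+1=8
(j₁±m₁, j₂±m₂, J±M) = (0,3,5,1,3,2)
P² = 432/7
sum k=2..2:
  [2] +1/12 = 1/12
S = 1/12
C² = P²·S² = 3/7 ; C = +0.654654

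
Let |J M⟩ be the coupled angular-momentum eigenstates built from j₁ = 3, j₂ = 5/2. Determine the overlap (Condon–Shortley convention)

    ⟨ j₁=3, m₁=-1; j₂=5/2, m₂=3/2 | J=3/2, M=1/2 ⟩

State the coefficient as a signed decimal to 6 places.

−√(7/30) ≈ -0.483046

√[4·4!2!1!/8! · 2!4!4!1!2!1!] = √(384/35)
  +(−1)^3/∏(3,1,1,1,1,0)! = -1/6  (running -1/6)
  +(−1)^4/∏(4,0,0,0,2,1)! = 1/48  (running -7/48)
⟨..|..⟩ = √(384/35)·(-7/48) = -0.483046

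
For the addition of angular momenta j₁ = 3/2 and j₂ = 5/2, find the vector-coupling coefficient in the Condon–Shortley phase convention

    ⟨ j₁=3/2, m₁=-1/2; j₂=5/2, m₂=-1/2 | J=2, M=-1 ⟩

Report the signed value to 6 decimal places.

−√(25/84) = -0.545545

j₁+j₂−J=2  J+j₁−j₂=1  J−j₁+j₂=3  j₁+j₂+J+1=7
(j₁±m₁, j₂±m₂, J±M) = (1,2,2,3,1,3)
P² = 12/7
sum k=1..2:
  [1] −1/2 = -1/2
  [2] +1/12 = 1/12
S = -5/12
C² = P²·S² = 25/84 ; C = -0.545545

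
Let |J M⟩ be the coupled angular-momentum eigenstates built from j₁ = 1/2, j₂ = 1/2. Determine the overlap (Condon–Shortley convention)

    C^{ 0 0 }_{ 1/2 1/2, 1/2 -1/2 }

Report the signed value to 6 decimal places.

j₁+j₂−J=1  J+j₁−j₂=0  J−j₁+j₂=0  j₁+j₂+J+1=2
(j₁±m₁, j₂±m₂, J±M) = (1,0,0,1,0,0)
P² = 1/2
sum k=0..0:
  [0] +1/1 = 1
S = 1
C² = P²·S² = 1/2 ; C = +0.707107

+0.707107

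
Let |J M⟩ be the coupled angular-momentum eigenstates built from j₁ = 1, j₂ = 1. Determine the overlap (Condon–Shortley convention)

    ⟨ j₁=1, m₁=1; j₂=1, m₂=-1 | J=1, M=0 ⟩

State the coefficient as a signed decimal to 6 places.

+√(1/2) = +0.707107

triangle: 1!*1!*1!/4! = 1/24
(j±m)!: 2!*0!*0!*2!*1!*1! = 4
prefactor² = (2J+1)*Δ*N² = 1/2
  k=0: +1/(0!*1!*0!*0!*1!*1!) = 1
Σ = 1  ⇒  CG² = 1/2*1² = 1/2
CG = +√(1/2) = +0.707107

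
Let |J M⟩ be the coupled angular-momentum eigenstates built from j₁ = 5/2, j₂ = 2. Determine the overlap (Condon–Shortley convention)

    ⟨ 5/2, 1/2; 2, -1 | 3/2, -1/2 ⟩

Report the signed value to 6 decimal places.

triangle: 3!×2!×1!/7! = 12/5040
(j±m)!: 3!×2!×1!×3!×1!×2! = 144
prefactor² = (2J+1)×Δ×N² = 48/35
  k=0: +1/(0!×3!×2!×1!×0!×0!) = 1/12
  k=1: −1/(1!×2!×1!×0!×1!×1!) = -1/2
Σ = -5/12  ⇒  CG² = 48/35×(-5/12)² = 5/21
CG = −√(5/21) = -0.487950

-0.487950  (= −√(5/21))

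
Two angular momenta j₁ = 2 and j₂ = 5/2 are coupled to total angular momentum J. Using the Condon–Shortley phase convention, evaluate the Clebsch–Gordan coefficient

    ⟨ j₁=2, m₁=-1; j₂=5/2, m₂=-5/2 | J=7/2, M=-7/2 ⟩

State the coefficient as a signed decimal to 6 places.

j₁+j₂−J=1  J+j₁−j₂=3  J−j₁+j₂=4  j₁+j₂+J+1=9
(j₁±m₁, j₂±m₂, J±M) = (1,3,0,5,0,7)
P² = 11520
sum k=0..0:
  [0] +1/144 = 1/144
S = 1/144
C² = P²·S² = 5/9 ; C = +0.745356

+√(5/9) = +0.745356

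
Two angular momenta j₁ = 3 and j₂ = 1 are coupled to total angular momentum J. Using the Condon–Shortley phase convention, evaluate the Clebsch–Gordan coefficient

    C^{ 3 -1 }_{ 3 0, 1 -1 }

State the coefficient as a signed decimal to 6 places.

+0.707107

j₁+j₂−J=1  J+j₁−j₂=5  J−j₁+j₂=1  j₁+j₂+J+1=8
(j₁±m₁, j₂±m₂, J±M) = (3,3,0,2,2,4)
P² = 72
sum k=0..0:
  [0] +1/12 = 1/12
S = 1/12
C² = P²·S² = 1/2 ; C = +0.707107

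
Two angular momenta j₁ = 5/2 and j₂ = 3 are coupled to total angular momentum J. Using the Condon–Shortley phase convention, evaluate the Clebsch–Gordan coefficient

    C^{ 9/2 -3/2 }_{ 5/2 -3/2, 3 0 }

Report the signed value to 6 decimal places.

-0.540562  (= −√(45/154))

triangle: 1!·4!·5!/11! = 2880/39916800
(j±m)!: 1!·4!·3!·3!·3!·6! = 3732480
prefactor² = (2J+1)·Δ·N² = 207360/77
  k=0: +1/(0!·1!·4!·3!·0!·2!) = 1/288
  k=1: −1/(1!·0!·3!·2!·1!·3!) = -1/72
Σ = -1/96  ⇒  CG² = 207360/77·(-1/96)² = 45/154
CG = −√(45/154) = -0.540562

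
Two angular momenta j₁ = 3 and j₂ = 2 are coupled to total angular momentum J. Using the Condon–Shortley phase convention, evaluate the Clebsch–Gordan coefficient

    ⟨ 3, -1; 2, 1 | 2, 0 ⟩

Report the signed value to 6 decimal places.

+0.377964  (= +√(1/7))

triangle: 3!*3!*1!/8! = 36/40320
(j±m)!: 2!*4!*3!*1!*2!*2! = 1152
prefactor² = (2J+1)*Δ*N² = 36/7
  k=2: +1/(2!*1!*2!*1!*1!*0!) = 1/4
  k=3: −1/(3!*0!*1!*0!*2!*1!) = -1/12
Σ = 1/6  ⇒  CG² = 36/7*1/6² = 1/7
CG = +√(1/7) = +0.377964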